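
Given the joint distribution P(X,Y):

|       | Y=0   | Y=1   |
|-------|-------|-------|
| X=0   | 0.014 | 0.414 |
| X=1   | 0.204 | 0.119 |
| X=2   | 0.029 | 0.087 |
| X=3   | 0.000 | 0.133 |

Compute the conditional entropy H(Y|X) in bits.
0.4897 bits

H(Y|X) = H(X,Y) - H(X)

H(X,Y) = -Σ_{x,y} P(x,y) log₂ P(x,y). Per-cell terms -P(x,y)·log₂P(x,y):
  X=0: 0.086218, 0.526731
  X=1: 0.467845, 0.365445
  X=2: 0.148126, 0.306487
  X=3: 0.000000, 0.387097
  (cells with P = 0 contribute 0)
Sum of the 8 terms: H(X,Y) = 2.28795 bits

Marginal of X (row sums):
  P(X=0) = 0.014 + 0.414 = 0.428
  P(X=1) = 0.204 + 0.119 = 0.323
  P(X=2) = 0.029 + 0.087 = 0.116
  P(X=3) = 0.000 + 0.133 = 0.133
H(X) = -[0.428·log₂(0.428) + 0.323·log₂(0.323) + 0.116·log₂(0.116) + 0.133·log₂(0.133)]
  = 0.524008 + 0.526617 + 0.360505 + 0.387097 = 1.79823 bits

H(Y|X) = H(X,Y) - H(X) = 2.28795 - 1.79823 = 0.4897 bits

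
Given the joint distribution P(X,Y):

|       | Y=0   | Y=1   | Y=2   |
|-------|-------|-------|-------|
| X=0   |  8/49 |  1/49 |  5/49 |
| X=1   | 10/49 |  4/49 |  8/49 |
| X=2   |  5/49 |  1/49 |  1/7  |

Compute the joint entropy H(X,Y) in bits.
2.9190 bits

H(X,Y) = -Σ_{x,y} P(x,y) log₂ P(x,y). Per-cell terms -P(x,y)·log₂P(x,y):
  X=0: 0.42689, 0.11459, 0.33600
  X=1: 0.46791, 0.29508, 0.42689
  X=2: 0.33600, 0.11459, 0.40105
Sum of the 9 terms: H(X,Y) = 2.9190 bits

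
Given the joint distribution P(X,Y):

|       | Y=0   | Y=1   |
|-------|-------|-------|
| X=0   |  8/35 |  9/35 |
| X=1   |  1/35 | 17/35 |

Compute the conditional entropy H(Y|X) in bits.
0.6437 bits

H(Y|X) = H(X,Y) - H(X)

H(X,Y) = -Σ_{x,y} P(x,y) log₂ P(x,y). Per-cell terms -P(x,y)·log₂P(x,y):
  X=0: 0.4867, 0.5038
  X=1: 0.1466, 0.5060
Sum of the 4 terms: H(X,Y) = 1.6431 bits

Marginal of X (row sums):
  P(X=0) = 8/35 + 9/35 = 17/35
  P(X=1) = 1/35 + 17/35 = 18/35
H(X) = -[(17/35)·log₂(17/35) + (18/35)·log₂(18/35)]
  = 0.5060 + 0.4934 = 0.9994 bits

H(Y|X) = H(X,Y) - H(X) = 1.6431 - 0.9994 = 0.6437 bits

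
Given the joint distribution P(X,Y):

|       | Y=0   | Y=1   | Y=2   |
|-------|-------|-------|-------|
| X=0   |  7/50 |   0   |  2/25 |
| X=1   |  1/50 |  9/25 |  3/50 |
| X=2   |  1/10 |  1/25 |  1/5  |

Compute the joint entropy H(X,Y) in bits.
2.5580 bits

H(X,Y) = -Σ_{x,y} P(x,y) log₂ P(x,y). Per-cell terms -P(x,y)·log₂P(x,y):
  X=0: 0.3971, 0.0000, 0.2915
  X=1: 0.1129, 0.5306, 0.2435
  X=2: 0.3322, 0.1858, 0.4644
  (cells with P = 0 contribute 0)
Sum of the 9 terms: H(X,Y) = 2.5580 bits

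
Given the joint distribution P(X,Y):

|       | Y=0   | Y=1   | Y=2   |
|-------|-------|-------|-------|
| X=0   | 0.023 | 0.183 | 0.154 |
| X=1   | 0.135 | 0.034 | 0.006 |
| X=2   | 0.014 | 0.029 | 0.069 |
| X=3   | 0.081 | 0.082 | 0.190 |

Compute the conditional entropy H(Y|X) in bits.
1.2799 bits

H(Y|X) = H(X,Y) - H(X)

H(X,Y) = -Σ_{x,y} P(x,y) log₂ P(x,y). Per-cell terms -P(x,y)·log₂P(x,y):
  X=0: 0.125171, 0.448365, 0.415646
  X=1: 0.390011, 0.165863, 0.044285
  X=2: 0.086218, 0.148126, 0.266151
  X=3: 0.293701, 0.295875, 0.455226
Sum of the 12 terms: H(X,Y) = 3.13464 bits

Marginal of X (row sums):
  P(X=0) = 0.023 + 0.183 + 0.154 = 0.360
  P(X=1) = 0.135 + 0.034 + 0.006 = 0.175
  P(X=2) = 0.014 + 0.029 + 0.069 = 0.112
  P(X=3) = 0.081 + 0.082 + 0.190 = 0.353
H(X) = -[0.360·log₂(0.360) + 0.175·log₂(0.175) + 0.112·log₂(0.112) + 0.353·log₂(0.353)]
  = 0.530615 + 0.440050 + 0.353744 + 0.530298 = 1.85471 bits

H(Y|X) = H(X,Y) - H(X) = 3.13464 - 1.85471 = 1.2799 bits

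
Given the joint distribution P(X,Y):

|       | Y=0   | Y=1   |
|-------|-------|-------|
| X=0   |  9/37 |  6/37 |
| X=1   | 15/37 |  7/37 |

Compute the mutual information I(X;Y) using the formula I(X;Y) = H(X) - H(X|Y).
0.0051 bits

I(X;Y) = H(X) - H(X|Y)

Marginal of X (row sums):
  P(X=0) = 9/37 + 6/37 = 15/37
  P(X=1) = 15/37 + 7/37 = 22/37
H(X) = -[(15/37)·log₂(15/37) + (22/37)·log₂(22/37)]
  = 0.52807 + 0.44596 = 0.9740 bits

Marginal of Y (column sums):
  P(Y=0) = 9/37 + 15/37 = 24/37
  P(Y=1) = 6/37 + 7/37 = 13/37
H(X|Y) = Σ_y P(y)·H(X|Y=y):
  Y=0: P(Y=0) = 24/37, P(X|Y=0) = (3/8, 5/8) → H(X|Y=0) = 0.95443
  Y=1: P(Y=1) = 13/37, P(X|Y=1) = (6/13, 7/13) → H(X|Y=1) = 0.99573
H(X|Y) = (24/37)·0.95443 + (13/37)·0.99573 = 0.9689 bits

I(X;Y) = H(X) - H(X|Y) = 0.9740 - 0.9689 = 0.0051 bits

Cross-check via I(X;Y) = H(X) + H(Y) - H(X,Y): computing H(Y) from the column sums and H(X,Y) from the 4 cells in the same way gives H(Y) = 0.9353 bits and H(X,Y) = 1.9042 bits, so
I(X;Y) = 0.9740 + 0.9353 - 1.9042 = 0.0051 bits ✓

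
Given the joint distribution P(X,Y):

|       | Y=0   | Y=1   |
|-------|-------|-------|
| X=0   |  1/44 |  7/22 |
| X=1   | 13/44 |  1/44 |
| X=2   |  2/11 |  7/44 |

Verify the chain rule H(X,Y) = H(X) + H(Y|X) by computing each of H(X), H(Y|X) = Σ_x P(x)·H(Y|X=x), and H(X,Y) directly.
H(X) = 1.5842 bits, H(Y|X) = 0.5784 bits, H(X,Y) = 2.1626 bits

Marginal of X (row sums):
  P(X=0) = 1/44 + 7/22 = 15/44
  P(X=1) = 13/44 + 1/44 = 7/22
  P(X=2) = 2/11 + 7/44 = 15/44
H(X) = -[(15/44)·log₂(15/44) + (7/22)·log₂(7/22) + (15/44)·log₂(15/44)]
  = 0.52928 + 0.52566 + 0.52928 = 1.5842 bits

H(Y|X) = Σ_x P(x)·H(Y|X=x):
  X=0: P(X=0) = 15/44, P(Y|X=0) = (1/15, 14/15) → H(Y|X=0) = 0.35336
  X=1: P(X=1) = 7/22, P(Y|X=1) = (13/14, 1/14) → H(Y|X=1) = 0.37123
  X=2: P(X=2) = 15/44, P(Y|X=2) = (8/15, 7/15) → H(Y|X=2) = 0.99679
H(Y|X) = (15/44)·0.35336 + (7/22)·0.37123 + (15/44)·0.99679 = 0.5784 bits

H(X,Y) = -Σ_{x,y} P(x,y) log₂ P(x,y). Per-cell terms -P(x,y)·log₂P(x,y):
  X=0: 0.12408, 0.52566
  X=1: 0.51970, 0.12408
  X=2: 0.44717, 0.42192
Sum of the 6 terms: H(X,Y) = 2.1626 bits

Chain rule check:
  H(X) + H(Y|X) = 1.5842 + 0.5784 = 2.1626 bits
  H(X,Y) = 2.1626 bits
✓ Chain rule verified.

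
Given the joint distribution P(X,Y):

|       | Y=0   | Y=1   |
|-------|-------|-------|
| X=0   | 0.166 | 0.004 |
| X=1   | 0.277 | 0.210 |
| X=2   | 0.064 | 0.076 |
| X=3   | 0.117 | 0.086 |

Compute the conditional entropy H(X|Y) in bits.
1.6955 bits

H(X|Y) = H(X,Y) - H(Y)

H(X,Y) = -Σ_{x,y} P(x,y) log₂ P(x,y). Per-cell terms -P(x,y)·log₂P(x,y):
  X=0: 0.43006, 0.03186
  X=1: 0.51302, 0.47282
  X=2: 0.25381, 0.28256
  X=3: 0.36216, 0.30440
Sum of the 8 terms: H(X,Y) = 2.6507 bits

Marginal of Y (column sums):
  P(Y=0) = 0.166 + 0.277 + 0.064 + 0.117 = 0.624
  P(Y=1) = 0.004 + 0.210 + 0.076 + 0.086 = 0.376
H(Y) = -[0.624·log₂(0.624) + 0.376·log₂(0.376)]
  = 0.42456 + 0.53061 = 0.9552 bits

H(X|Y) = H(X,Y) - H(Y) = 2.6507 - 0.9552 = 1.6955 bits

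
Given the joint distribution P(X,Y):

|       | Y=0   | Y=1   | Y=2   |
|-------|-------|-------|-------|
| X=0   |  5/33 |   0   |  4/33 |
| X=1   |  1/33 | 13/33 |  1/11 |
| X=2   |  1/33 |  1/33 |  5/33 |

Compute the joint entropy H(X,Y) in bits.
2.4965 bits

H(X,Y) = -Σ_{x,y} P(x,y) log₂ P(x,y). Per-cell terms -P(x,y)·log₂P(x,y):
  X=0: 0.41249, 0.00000, 0.36902
  X=1: 0.15286, 0.52944, 0.31449
  X=2: 0.15286, 0.15286, 0.41249
  (cells with P = 0 contribute 0)
Sum of the 9 terms: H(X,Y) = 2.4965 bits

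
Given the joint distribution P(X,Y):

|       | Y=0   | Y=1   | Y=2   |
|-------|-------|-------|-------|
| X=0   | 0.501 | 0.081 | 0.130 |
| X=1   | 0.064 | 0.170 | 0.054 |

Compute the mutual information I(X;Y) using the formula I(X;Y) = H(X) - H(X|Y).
0.1897 bits

I(X;Y) = H(X) - H(X|Y)

Marginal of X (row sums):
  P(X=0) = 0.501 + 0.081 + 0.130 = 0.712
  P(X=1) = 0.064 + 0.170 + 0.054 = 0.288
H(X) = -[0.712·log₂(0.712) + 0.288·log₂(0.288)]
  = 0.3489 + 0.5172 = 0.8661 bits

Marginal of Y (column sums):
  P(Y=0) = 0.501 + 0.064 = 0.565
  P(Y=1) = 0.081 + 0.170 = 0.251
  P(Y=2) = 0.130 + 0.054 = 0.184
H(X|Y) = Σ_y P(y)·H(X|Y=y):
  Y=0: P(Y=0) = 0.565, P(X|Y=0) = (501/565, 64/565) → H(X|Y=0) = 0.5097
  Y=1: P(Y=1) = 0.251, P(X|Y=1) = (81/251, 170/251) → H(X|Y=1) = 0.9073
  Y=2: P(Y=2) = 0.184, P(X|Y=2) = (65/92, 27/92) → H(X|Y=2) = 0.8732
H(X|Y) = 0.565·0.5097 + 0.251·0.9073 + 0.184·0.8732 = 0.6764 bits

I(X;Y) = H(X) - H(X|Y) = 0.8661 - 0.6764 = 0.1897 bits

Cross-check via I(X;Y) = H(X) + H(Y) - H(X,Y): computing H(Y) from the column sums and H(X,Y) from the 6 cells in the same way gives H(Y) = 1.4153 bits and H(X,Y) = 2.0917 bits, so
I(X;Y) = 0.8661 + 1.4153 - 2.0917 = 0.1897 bits ✓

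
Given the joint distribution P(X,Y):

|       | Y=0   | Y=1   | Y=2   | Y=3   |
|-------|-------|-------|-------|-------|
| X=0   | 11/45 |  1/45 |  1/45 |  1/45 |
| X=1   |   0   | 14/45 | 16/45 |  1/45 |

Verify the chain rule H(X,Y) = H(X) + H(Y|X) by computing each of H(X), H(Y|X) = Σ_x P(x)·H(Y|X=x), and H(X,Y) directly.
H(X) = 0.8945 bits, H(Y|X) = 1.1450 bits, H(X,Y) = 2.0395 bits

Marginal of X (row sums):
  P(X=0) = 11/45 + 1/45 + 1/45 + 1/45 = 14/45
  P(X=1) = 0 + 14/45 + 16/45 + 1/45 = 31/45
H(X) = -[(14/45)·log₂(14/45) + (31/45)·log₂(31/45)]
  = 0.52407 + 0.37039 = 0.8945 bits

H(Y|X) = Σ_x P(x)·H(Y|X=x):
  X=0: P(X=0) = 14/45, P(Y|X=0) = (11/14, 1/14, 1/14, 1/14) → H(Y|X=0) = 1.08923
  X=1: P(X=1) = 31/45, P(Y|X=1) = (0, 14/31, 16/31, 1/31) → H(Y|X=1) = 1.17023
H(Y|X) = (14/45)·1.08923 + (31/45)·1.17023 = 1.1450 bits

H(X,Y) = -Σ_{x,y} P(x,y) log₂ P(x,y). Per-cell terms -P(x,y)·log₂P(x,y):
  X=0: 0.49681, 0.12204, 0.12204, 0.12204
  X=1: 0.00000, 0.52407, 0.53044, 0.12204
  (cells with P = 0 contribute 0)
Sum of the 8 terms: H(X,Y) = 2.0395 bits

Chain rule check:
  H(X) + H(Y|X) = 0.8945 + 1.1450 = 2.0395 bits
  H(X,Y) = 2.0395 bits
✓ Chain rule verified.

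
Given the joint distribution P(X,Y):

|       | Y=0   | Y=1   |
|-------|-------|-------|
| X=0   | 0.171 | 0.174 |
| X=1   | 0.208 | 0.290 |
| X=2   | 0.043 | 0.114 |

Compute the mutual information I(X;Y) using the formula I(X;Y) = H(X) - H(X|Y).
0.0162 bits

I(X;Y) = H(X) - H(X|Y)

Marginal of X (row sums):
  P(X=0) = 0.171 + 0.174 = 0.345
  P(X=1) = 0.208 + 0.290 = 0.498
  P(X=2) = 0.043 + 0.114 = 0.157
H(X) = -[0.345·log₂(0.345) + 0.498·log₂(0.498) + 0.157·log₂(0.157)]
  = 0.52969 + 0.50088 + 0.41937 = 1.4499 bits

Marginal of Y (column sums):
  P(Y=0) = 0.171 + 0.208 + 0.043 = 0.422
  P(Y=1) = 0.174 + 0.290 + 0.114 = 0.578
H(X|Y) = Σ_y P(y)·H(X|Y=y):
  Y=0: P(Y=0) = 0.422, P(X|Y=0) = (171/422, 104/211, 43/422) → H(X|Y=0) = 1.36690
  Y=1: P(Y=1) = 0.578, P(X|Y=1) = (87/289, 145/289, 57/289) → H(X|Y=1) = 1.48255
H(X|Y) = 0.422·1.36690 + 0.578·1.48255 = 1.4337 bits

I(X;Y) = H(X) - H(X|Y) = 1.4499 - 1.4337 = 0.0162 bits

Cross-check via I(X;Y) = H(X) + H(Y) - H(X,Y): computing H(Y) from the column sums and H(X,Y) from the 6 cells in the same way gives H(Y) = 0.9824 bits and H(X,Y) = 2.4161 bits, so
I(X;Y) = 1.4499 + 0.9824 - 2.4161 = 0.0162 bits ✓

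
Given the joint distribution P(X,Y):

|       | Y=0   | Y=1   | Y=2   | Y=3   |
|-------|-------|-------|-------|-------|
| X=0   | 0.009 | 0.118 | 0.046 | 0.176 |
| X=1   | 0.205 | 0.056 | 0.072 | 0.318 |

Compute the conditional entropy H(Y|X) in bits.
1.6378 bits

H(Y|X) = H(X,Y) - H(X)

H(X,Y) = -Σ_{x,y} P(x,y) log₂ P(x,y). Per-cell terms -P(x,y)·log₂P(x,y):
  X=0: 0.061163, 0.363811, 0.204342, 0.441118
  X=1: 0.468692, 0.232872, 0.273302, 0.525623
Sum of the 8 terms: H(X,Y) = 2.570923 bits

Marginal of X (row sums):
  P(X=0) = 0.009 + 0.118 + 0.046 + 0.176 = 0.349
  P(X=1) = 0.205 + 0.056 + 0.072 + 0.318 = 0.651
H(X) = -[0.349·log₂(0.349) + 0.651·log₂(0.651)]
  = 0.530027 + 0.403145 = 0.933172 bits

H(Y|X) = H(X,Y) - H(X) = 2.570923 - 0.933172 = 1.6378 bits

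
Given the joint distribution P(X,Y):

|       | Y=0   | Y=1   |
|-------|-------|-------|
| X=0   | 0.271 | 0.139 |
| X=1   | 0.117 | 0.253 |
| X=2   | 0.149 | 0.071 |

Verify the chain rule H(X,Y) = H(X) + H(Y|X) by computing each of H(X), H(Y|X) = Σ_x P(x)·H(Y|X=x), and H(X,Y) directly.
H(X) = 1.5387 bits, H(Y|X) = 0.9115 bits, H(X,Y) = 2.4502 bits

Marginal of X (row sums):
  P(X=0) = 0.271 + 0.139 = 0.410
  P(X=1) = 0.117 + 0.253 = 0.370
  P(X=2) = 0.149 + 0.071 = 0.220
H(X) = -[0.410·log₂(0.410) + 0.370·log₂(0.370) + 0.220·log₂(0.220)]
  = 0.52738 + 0.53073 + 0.48057 = 1.5387 bits

H(Y|X) = Σ_x P(x)·H(Y|X=x):
  X=0: P(X=0) = 0.410, P(Y|X=0) = (271/410, 139/410) → H(Y|X=0) = 0.92388
  X=1: P(X=1) = 0.370, P(Y|X=1) = (117/370, 253/370) → H(Y|X=1) = 0.90022
  X=2: P(X=2) = 0.220, P(Y|X=2) = (149/220, 71/220) → H(Y|X=2) = 0.90732
H(Y|X) = 0.410·0.92388 + 0.370·0.90022 + 0.220·0.90732 = 0.9115 bits

H(X,Y) = -Σ_{x,y} P(x,y) log₂ P(x,y). Per-cell terms -P(x,y)·log₂P(x,y):
  X=0: 0.51047, 0.39571
  X=1: 0.36216, 0.50165
  X=2: 0.40925, 0.27094
Sum of the 6 terms: H(X,Y) = 2.4502 bits

Chain rule check:
  H(X) + H(Y|X) = 1.5387 + 0.9115 = 2.4502 bits
  H(X,Y) = 2.4502 bits
✓ Chain rule verified.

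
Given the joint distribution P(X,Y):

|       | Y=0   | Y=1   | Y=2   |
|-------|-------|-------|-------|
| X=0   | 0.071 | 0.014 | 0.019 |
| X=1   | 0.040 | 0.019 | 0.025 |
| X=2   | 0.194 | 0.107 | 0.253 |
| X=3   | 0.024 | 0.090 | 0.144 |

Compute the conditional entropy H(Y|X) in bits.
1.4272 bits

H(Y|X) = H(X,Y) - H(X)

H(X,Y) = -Σ_{x,y} P(x,y) log₂ P(x,y). Per-cell terms -P(x,y)·log₂P(x,y):
  X=0: 0.27094, 0.08622, 0.10864
  X=1: 0.18575, 0.10864, 0.13305
  X=2: 0.45898, 0.34500, 0.50165
  X=3: 0.12914, 0.31265, 0.40260
Sum of the 12 terms: H(X,Y) = 3.0433 bits

Marginal of X (row sums):
  P(X=0) = 0.071 + 0.014 + 0.019 = 0.104
  P(X=1) = 0.040 + 0.019 + 0.025 = 0.084
  P(X=2) = 0.194 + 0.107 + 0.253 = 0.554
  P(X=3) = 0.024 + 0.090 + 0.144 = 0.258
H(X) = -[0.104·log₂(0.104) + 0.084·log₂(0.084) + 0.554·log₂(0.554) + 0.258·log₂(0.258)]
  = 0.33960 + 0.30017 + 0.47203 + 0.50428 = 1.6161 bits

H(Y|X) = H(X,Y) - H(X) = 3.0433 - 1.6161 = 1.4272 bits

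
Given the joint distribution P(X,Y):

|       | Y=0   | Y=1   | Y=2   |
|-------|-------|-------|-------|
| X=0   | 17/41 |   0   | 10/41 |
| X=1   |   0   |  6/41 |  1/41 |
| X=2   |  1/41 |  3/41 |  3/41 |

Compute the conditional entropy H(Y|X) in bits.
0.9746 bits

H(Y|X) = H(X,Y) - H(X)

H(X,Y) = -Σ_{x,y} P(x,y) log₂ P(x,y). Per-cell terms -P(x,y)·log₂P(x,y):
  X=0: 0.52662, 0.00000, 0.49649
  X=1: 0.00000, 0.40574, 0.13067
  X=2: 0.13067, 0.27604, 0.27604
  (cells with P = 0 contribute 0)
Sum of the 9 terms: H(X,Y) = 2.2423 bits

Marginal of X (row sums):
  P(X=0) = 17/41 + 0 + 10/41 = 27/41
  P(X=1) = 0 + 6/41 + 1/41 = 7/41
  P(X=2) = 1/41 + 3/41 + 3/41 = 7/41
H(X) = -[(27/41)·log₂(27/41) + (7/41)·log₂(7/41) + (7/41)·log₂(7/41)]
  = 0.39688 + 0.43540 + 0.43540 = 1.2677 bits

H(Y|X) = H(X,Y) - H(X) = 2.2423 - 1.2677 = 0.9746 bits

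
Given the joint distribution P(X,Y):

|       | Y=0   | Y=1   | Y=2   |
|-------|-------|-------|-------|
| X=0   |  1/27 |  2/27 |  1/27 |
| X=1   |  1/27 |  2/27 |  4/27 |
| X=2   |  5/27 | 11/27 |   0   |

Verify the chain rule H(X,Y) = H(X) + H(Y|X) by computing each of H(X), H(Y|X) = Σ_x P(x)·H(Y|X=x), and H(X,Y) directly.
H(X) = 1.3604 bits, H(Y|X) = 1.1107 bits, H(X,Y) = 2.4711 bits

Marginal of X (row sums):
  P(X=0) = 1/27 + 2/27 + 1/27 = 4/27
  P(X=1) = 1/27 + 2/27 + 4/27 = 7/27
  P(X=2) = 5/27 + 11/27 + 0 = 16/27
H(X) = -[(4/27)·log₂(4/27) + (7/27)·log₂(7/27) + (16/27)·log₂(16/27)]
  = 0.40813 + 0.50492 + 0.44734 = 1.3604 bits

H(Y|X) = Σ_x P(x)·H(Y|X=x):
  X=0: P(X=0) = 4/27, P(Y|X=0) = (1/4, 1/2, 1/4) → H(Y|X=0) = 1.50000
  X=1: P(X=1) = 7/27, P(Y|X=1) = (1/7, 2/7, 4/7) → H(Y|X=1) = 1.37878
  X=2: P(X=2) = 16/27, P(Y|X=2) = (5/16, 11/16, 0) → H(Y|X=2) = 0.89604
H(Y|X) = (4/27)·1.50000 + (7/27)·1.37878 + (16/27)·0.89604 = 1.1107 bits

H(X,Y) = -Σ_{x,y} P(x,y) log₂ P(x,y). Per-cell terms -P(x,y)·log₂P(x,y):
  X=0: 0.17611, 0.27814, 0.17611
  X=1: 0.17611, 0.27814, 0.40813
  X=2: 0.45055, 0.52778, 0.00000
  (cells with P = 0 contribute 0)
Sum of the 9 terms: H(X,Y) = 2.4711 bits

Chain rule check:
  H(X) + H(Y|X) = 1.3604 + 1.1107 = 2.4711 bits
  H(X,Y) = 2.4711 bits
✓ Chain rule verified.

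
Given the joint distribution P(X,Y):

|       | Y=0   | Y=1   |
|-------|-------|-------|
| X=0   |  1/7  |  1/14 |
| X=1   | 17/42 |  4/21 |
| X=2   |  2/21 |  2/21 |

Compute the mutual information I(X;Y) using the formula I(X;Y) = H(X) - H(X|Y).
0.0147 bits

I(X;Y) = H(X) - H(X|Y)

Marginal of X (row sums):
  P(X=0) = 1/7 + 1/14 = 3/14
  P(X=1) = 17/42 + 4/21 = 25/42
  P(X=2) = 2/21 + 2/21 = 4/21
H(X) = -[(3/14)·log₂(3/14) + (25/42)·log₂(25/42) + (4/21)·log₂(4/21)]
  = 0.4762 + 0.4455 + 0.4557 = 1.3774 bits

Marginal of Y (column sums):
  P(Y=0) = 1/7 + 17/42 + 2/21 = 9/14
  P(Y=1) = 1/14 + 4/21 + 2/21 = 5/14
H(X|Y) = Σ_y P(y)·H(X|Y=y):
  Y=0: P(Y=0) = 9/14, P(X|Y=0) = (2/9, 17/27, 4/27) → H(X|Y=0) = 1.3106
  Y=1: P(Y=1) = 5/14, P(X|Y=1) = (1/5, 8/15, 4/15) → H(X|Y=1) = 1.4566
H(X|Y) = (9/14)·1.3106 + (5/14)·1.4566 = 1.3627 bits

I(X;Y) = H(X) - H(X|Y) = 1.3774 - 1.3627 = 0.0147 bits

Cross-check via I(X;Y) = H(X) + H(Y) - H(X,Y): computing H(Y) from the column sums and H(X,Y) from the 6 cells in the same way gives H(Y) = 0.9403 bits and H(X,Y) = 2.3030 bits, so
I(X;Y) = 1.3774 + 0.9403 - 2.3030 = 0.0147 bits ✓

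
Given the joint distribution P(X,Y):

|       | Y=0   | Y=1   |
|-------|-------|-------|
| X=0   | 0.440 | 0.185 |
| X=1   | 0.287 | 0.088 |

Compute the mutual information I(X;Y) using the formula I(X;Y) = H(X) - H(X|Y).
0.0032 bits

I(X;Y) = H(X) - H(X|Y)

Marginal of X (row sums):
  P(X=0) = 0.440 + 0.185 = 0.625
  P(X=1) = 0.287 + 0.088 = 0.375
H(X) = -[0.625·log₂(0.625) + 0.375·log₂(0.375)]
  = 0.4238 + 0.5306 = 0.9544 bits

Marginal of Y (column sums):
  P(Y=0) = 0.440 + 0.287 = 0.727
  P(Y=1) = 0.185 + 0.088 = 0.273
H(X|Y) = Σ_y P(y)·H(X|Y=y):
  Y=0: P(Y=0) = 0.727, P(X|Y=0) = (440/727, 287/727) → H(X|Y=0) = 0.9678
  Y=1: P(Y=1) = 0.273, P(X|Y=1) = (185/273, 88/273) → H(X|Y=1) = 0.9069
H(X|Y) = 0.727·0.9678 + 0.273·0.9069 = 0.9512 bits

I(X;Y) = H(X) - H(X|Y) = 0.9544 - 0.9512 = 0.0032 bits

Cross-check via I(X;Y) = H(X) + H(Y) - H(X,Y): computing H(Y) from the column sums and H(X,Y) from the 4 cells in the same way gives H(Y) = 0.8457 bits and H(X,Y) = 1.7969 bits, so
I(X;Y) = 0.9544 + 0.8457 - 1.7969 = 0.0032 bits ✓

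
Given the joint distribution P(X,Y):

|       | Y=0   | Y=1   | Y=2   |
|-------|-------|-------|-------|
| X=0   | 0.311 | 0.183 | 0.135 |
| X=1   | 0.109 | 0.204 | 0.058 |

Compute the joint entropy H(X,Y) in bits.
2.4171 bits

H(X,Y) = -Σ_{x,y} P(x,y) log₂ P(x,y). Per-cell terms -P(x,y)·log₂P(x,y):
  X=0: 0.52404, 0.44837, 0.39001
  X=1: 0.34854, 0.46785, 0.23825
Sum of the 6 terms: H(X,Y) = 2.4171 bits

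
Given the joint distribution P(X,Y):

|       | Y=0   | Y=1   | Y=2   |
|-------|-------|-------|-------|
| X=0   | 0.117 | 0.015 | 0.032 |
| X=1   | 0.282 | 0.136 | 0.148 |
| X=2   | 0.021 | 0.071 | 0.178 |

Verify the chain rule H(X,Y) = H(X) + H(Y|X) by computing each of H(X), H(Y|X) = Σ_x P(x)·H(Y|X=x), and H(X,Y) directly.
H(X) = 1.4025 bits, H(Y|X) = 1.3550 bits, H(X,Y) = 2.7575 bits

Marginal of X (row sums):
  P(X=0) = 0.117 + 0.015 + 0.032 = 0.164
  P(X=1) = 0.282 + 0.136 + 0.148 = 0.566
  P(X=2) = 0.021 + 0.071 + 0.178 = 0.270
H(X) = -[0.164·log₂(0.164) + 0.566·log₂(0.566) + 0.270·log₂(0.270)]
  = 0.4277501 + 0.4647573 + 0.5100215 = 1.4025 bits

H(Y|X) = Σ_x P(x)·H(Y|X=x):
  X=0: P(X=0) = 0.164, P(Y|X=0) = (117/164, 15/164, 8/41) → H(Y|X=0) = 1.1231860
  X=1: P(X=1) = 0.566, P(Y|X=1) = (141/283, 68/283, 74/283) → H(Y|X=1) = 1.5011114
  X=2: P(X=2) = 0.270, P(Y|X=2) = (7/90, 71/270, 89/135) → H(Y|X=2) = 1.1895887
H(Y|X) = 0.164·1.1231860 + 0.566·1.5011114 + 0.270·1.1895887 = 1.3550 bits

H(X,Y) = -Σ_{x,y} P(x,y) log₂ P(x,y). Per-cell terms -P(x,y)·log₂P(x,y):
  X=0: 0.3621641, 0.0908834, 0.1589051
  X=1: 0.5149977, 0.3914517, 0.4079370
  X=2: 0.1170428, 0.2709386, 0.4432291
Sum of the 9 terms: H(X,Y) = 2.7575 bits

Chain rule check:
  H(X) + H(Y|X) = 1.4025 + 1.3550 = 2.7575 bits
  H(X,Y) = 2.7575 bits
✓ Chain rule verified.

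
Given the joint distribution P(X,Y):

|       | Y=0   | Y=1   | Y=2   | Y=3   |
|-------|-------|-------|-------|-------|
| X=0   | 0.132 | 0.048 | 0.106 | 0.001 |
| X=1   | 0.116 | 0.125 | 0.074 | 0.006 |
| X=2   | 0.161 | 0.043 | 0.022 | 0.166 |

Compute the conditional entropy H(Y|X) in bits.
1.6048 bits

H(Y|X) = H(X,Y) - H(X)

H(X,Y) = -Σ_{x,y} P(x,y) log₂ P(x,y). Per-cell terms -P(x,y)·log₂P(x,y):
  X=0: 0.3856, 0.2103, 0.3432, 0.0100
  X=1: 0.3605, 0.3750, 0.2780, 0.0443
  X=2: 0.4242, 0.1952, 0.1211, 0.4301
Sum of the 12 terms: H(X,Y) = 3.1775 bits

Marginal of X (row sums):
  P(X=0) = 0.132 + 0.048 + 0.106 + 0.001 = 0.287
  P(X=1) = 0.116 + 0.125 + 0.074 + 0.006 = 0.321
  P(X=2) = 0.161 + 0.043 + 0.022 + 0.166 = 0.392
H(X) = -[0.287·log₂(0.287) + 0.321·log₂(0.321) + 0.392·log₂(0.392)]
  = 0.5169 + 0.5262 + 0.5296 = 1.5727 bits

H(Y|X) = H(X,Y) - H(X) = 3.1775 - 1.5727 = 1.6048 bits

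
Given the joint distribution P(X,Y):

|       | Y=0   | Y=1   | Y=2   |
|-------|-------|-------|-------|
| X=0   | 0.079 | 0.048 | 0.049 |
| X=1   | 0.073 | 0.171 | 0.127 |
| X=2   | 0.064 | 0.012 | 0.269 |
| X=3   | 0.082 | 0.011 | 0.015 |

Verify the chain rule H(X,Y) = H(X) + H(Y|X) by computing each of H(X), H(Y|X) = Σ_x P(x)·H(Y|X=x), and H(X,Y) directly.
H(X) = 1.8483 bits, H(Y|X) = 1.2522 bits, H(X,Y) = 3.1005 bits

Marginal of X (row sums):
  P(X=0) = 0.079 + 0.048 + 0.049 = 0.176
  P(X=1) = 0.073 + 0.171 + 0.127 = 0.371
  P(X=2) = 0.064 + 0.012 + 0.269 = 0.345
  P(X=3) = 0.082 + 0.011 + 0.015 = 0.108
H(X) = -[0.176·log₂(0.176) + 0.371·log₂(0.371) + 0.345·log₂(0.345) + 0.108·log₂(0.108)]
  = 0.44112 + 0.53072 + 0.52969 + 0.34678 = 1.8483 bits

H(Y|X) = Σ_x P(x)·H(Y|X=x):
  X=0: P(X=0) = 0.176, P(Y|X=0) = (79/176, 3/11, 49/176) → H(Y|X=0) = 1.54354
  X=1: P(X=1) = 0.371, P(Y|X=1) = (73/371, 171/371, 127/371) → H(Y|X=1) = 1.50597
  X=2: P(X=2) = 0.345, P(Y|X=2) = (64/345, 4/115, 269/345) → H(Y|X=2) = 0.89931
  X=3: P(X=3) = 0.108, P(Y|X=3) = (41/54, 11/108, 5/36) → H(Y|X=3) = 1.03288
H(Y|X) = 0.176·1.54354 + 0.371·1.50597 + 0.345·0.89931 + 0.108·1.03288 = 1.2522 bits

H(X,Y) = -Σ_{x,y} P(x,y) log₂ P(x,y). Per-cell terms -P(x,y)·log₂P(x,y):
  X=0: 0.28930, 0.21028, 0.21320
  X=1: 0.27565, 0.43570, 0.37809
  X=2: 0.25381, 0.07657, 0.50957
  X=3: 0.29588, 0.07157, 0.09088
Sum of the 12 terms: H(X,Y) = 3.1005 bits

Chain rule check:
  H(X) + H(Y|X) = 1.8483 + 1.2522 = 3.1005 bits
  H(X,Y) = 3.1005 bits
✓ Chain rule verified.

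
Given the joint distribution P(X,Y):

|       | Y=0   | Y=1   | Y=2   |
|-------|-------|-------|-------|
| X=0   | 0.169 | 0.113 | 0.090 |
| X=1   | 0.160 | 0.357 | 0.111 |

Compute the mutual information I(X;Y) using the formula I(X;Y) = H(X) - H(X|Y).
0.0500 bits

I(X;Y) = H(X) - H(X|Y)

Marginal of X (row sums):
  P(X=0) = 0.169 + 0.113 + 0.090 = 0.372
  P(X=1) = 0.160 + 0.357 + 0.111 = 0.628
H(X) = -[0.372·log₂(0.372) + 0.628·log₂(0.628)]
  = 0.5307 + 0.4215 = 0.9522 bits

Marginal of Y (column sums):
  P(Y=0) = 0.169 + 0.160 = 0.329
  P(Y=1) = 0.113 + 0.357 = 0.470
  P(Y=2) = 0.090 + 0.111 = 0.201
H(X|Y) = Σ_y P(y)·H(X|Y=y):
  Y=0: P(Y=0) = 0.329, P(X|Y=0) = (169/329, 160/329) → H(X|Y=0) = 0.9995
  Y=1: P(Y=1) = 0.470, P(X|Y=1) = (113/470, 357/470) → H(X|Y=1) = 0.7957
  Y=2: P(Y=2) = 0.201, P(X|Y=2) = (30/67, 37/67) → H(X|Y=2) = 0.9921
H(X|Y) = 0.329·0.9995 + 0.470·0.7957 + 0.201·0.9921 = 0.9022 bits

I(X;Y) = H(X) - H(X|Y) = 0.9522 - 0.9022 = 0.0500 bits

Cross-check via I(X;Y) = H(X) + H(Y) - H(X,Y): computing H(Y) from the column sums and H(X,Y) from the 6 cells in the same way gives H(Y) = 1.5049 bits and H(X,Y) = 2.4071 bits, so
I(X;Y) = 0.9522 + 1.5049 - 2.4071 = 0.0500 bits ✓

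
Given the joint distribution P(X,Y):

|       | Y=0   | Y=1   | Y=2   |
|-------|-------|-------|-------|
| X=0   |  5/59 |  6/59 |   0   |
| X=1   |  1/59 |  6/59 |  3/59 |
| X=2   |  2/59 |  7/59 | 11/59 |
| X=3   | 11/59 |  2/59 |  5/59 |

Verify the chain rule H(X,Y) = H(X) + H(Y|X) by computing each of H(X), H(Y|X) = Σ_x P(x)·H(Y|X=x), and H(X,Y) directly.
H(X) = 1.9374 bits, H(Y|X) = 1.2545 bits, H(X,Y) = 3.1919 bits

Marginal of X (row sums):
  P(X=0) = 5/59 + 6/59 + 0 = 11/59
  P(X=1) = 1/59 + 6/59 + 3/59 = 10/59
  P(X=2) = 2/59 + 7/59 + 11/59 = 20/59
  P(X=3) = 11/59 + 2/59 + 5/59 = 18/59
H(X) = -[(11/59)·log₂(11/59) + (10/59)·log₂(10/59) + (20/59)·log₂(20/59) + (18/59)·log₂(18/59)]
  = 0.45179 + 0.43402 + 0.52906 + 0.52252 = 1.9374 bits

H(Y|X) = Σ_x P(x)·H(Y|X=x):
  X=0: P(X=0) = 11/59, P(Y|X=0) = (5/11, 6/11, 0) → H(Y|X=0) = 0.99403
  X=1: P(X=1) = 10/59, P(Y|X=1) = (1/10, 3/5, 3/10) → H(Y|X=1) = 1.29546
  X=2: P(X=2) = 20/59, P(Y|X=2) = (1/10, 7/20, 11/20) → H(Y|X=2) = 1.33667
  X=3: P(X=3) = 18/59, P(Y|X=3) = (11/18, 1/9, 5/18) → H(Y|X=3) = 1.29974
H(Y|X) = (11/59)·0.99403 + (10/59)·1.29546 + (20/59)·1.33667 + (18/59)·1.29974 = 1.2545 bits

H(X,Y) = -Σ_{x,y} P(x,y) log₂ P(x,y). Per-cell terms -P(x,y)·log₂P(x,y):
  X=0: 0.30176, 0.33536, 0.00000
  X=1: 0.09971, 0.33536, 0.21853
  X=2: 0.16551, 0.36486, 0.45179
  X=3: 0.45179, 0.16551, 0.30176
  (cells with P = 0 contribute 0)
Sum of the 12 terms: H(X,Y) = 3.1919 bits

Chain rule check:
  H(X) + H(Y|X) = 1.9374 + 1.2545 = 3.1919 bits
  H(X,Y) = 3.1919 bits
✓ Chain rule verified.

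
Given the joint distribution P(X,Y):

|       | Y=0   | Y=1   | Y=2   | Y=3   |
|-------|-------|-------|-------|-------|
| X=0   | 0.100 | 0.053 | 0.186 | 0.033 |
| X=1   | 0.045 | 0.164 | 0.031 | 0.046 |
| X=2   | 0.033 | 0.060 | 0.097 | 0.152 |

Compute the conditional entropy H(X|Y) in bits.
1.3355 bits

H(X|Y) = H(X,Y) - H(Y)

H(X,Y) = -Σ_{x,y} P(x,y) log₂ P(x,y). Per-cell terms -P(x,y)·log₂P(x,y):
  X=0: 0.332193, 0.224607, 0.451352, 0.162406
  X=1: 0.201327, 0.427750, 0.155359, 0.204342
  X=2: 0.162406, 0.243534, 0.326490, 0.413114
Sum of the 12 terms: H(X,Y) = 3.304880 bits

Marginal of Y (column sums):
  P(Y=0) = 0.100 + 0.045 + 0.033 = 0.178
  P(Y=1) = 0.053 + 0.164 + 0.060 = 0.277
  P(Y=2) = 0.186 + 0.031 + 0.097 = 0.314
  P(Y=3) = 0.033 + 0.046 + 0.152 = 0.231
H(Y) = -[0.178·log₂(0.178) + 0.277·log₂(0.277) + 0.314·log₂(0.314) + 0.231·log₂(0.231)]
  = 0.443229 + 0.513016 + 0.524745 + 0.488342 = 1.969332 bits

H(X|Y) = H(X,Y) - H(Y) = 3.304880 - 1.969332 = 1.3355 bits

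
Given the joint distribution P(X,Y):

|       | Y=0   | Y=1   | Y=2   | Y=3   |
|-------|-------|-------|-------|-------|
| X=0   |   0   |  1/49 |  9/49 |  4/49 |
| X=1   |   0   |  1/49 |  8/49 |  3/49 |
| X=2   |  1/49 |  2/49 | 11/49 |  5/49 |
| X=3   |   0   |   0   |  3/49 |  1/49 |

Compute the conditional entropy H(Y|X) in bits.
1.2925 bits

H(Y|X) = H(X,Y) - H(X)

H(X,Y) = -Σ_{x,y} P(x,y) log₂ P(x,y). Per-cell terms -P(x,y)·log₂P(x,y):
  X=0: 0.00000, 0.11459, 0.44904, 0.29508
  X=1: 0.00000, 0.11459, 0.42689, 0.24672
  X=2: 0.11459, 0.18836, 0.48384, 0.33600
  X=3: 0.00000, 0.00000, 0.24672, 0.11459
  (cells with P = 0 contribute 0)
Sum of the 16 terms: H(X,Y) = 3.1310 bits

Marginal of X (row sums):
  P(X=0) = 0 + 1/49 + 9/49 + 4/49 = 2/7
  P(X=1) = 0 + 1/49 + 8/49 + 3/49 = 12/49
  P(X=2) = 1/49 + 2/49 + 11/49 + 5/49 = 19/49
  P(X=3) = 0 + 0 + 3/49 + 1/49 = 4/49
H(X) = -[(2/7)·log₂(2/7) + (12/49)·log₂(12/49) + (19/49)·log₂(19/49) + (4/49)·log₂(4/49)]
  = 0.51639 + 0.49708 + 0.52998 + 0.29508 = 1.8385 bits

H(Y|X) = H(X,Y) - H(X) = 3.1310 - 1.8385 = 1.2925 bits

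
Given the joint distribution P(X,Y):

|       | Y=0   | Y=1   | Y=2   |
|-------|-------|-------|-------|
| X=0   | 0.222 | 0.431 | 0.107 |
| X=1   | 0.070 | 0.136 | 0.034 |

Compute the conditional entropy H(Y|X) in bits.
1.3812 bits

H(Y|X) = H(X,Y) - H(X)

H(X,Y) = -Σ_{x,y} P(x,y) log₂ P(x,y). Per-cell terms -P(x,y)·log₂P(x,y):
  X=0: 0.48204, 0.52334, 0.34500
  X=1: 0.26856, 0.39145, 0.16586
Sum of the 6 terms: H(X,Y) = 2.17625 bits

Marginal of X (row sums):
  P(X=0) = 0.222 + 0.431 + 0.107 = 0.760
  P(X=1) = 0.070 + 0.136 + 0.034 = 0.240
H(X) = -[0.760·log₂(0.760) + 0.240·log₂(0.240)]
  = 0.30091 + 0.49413 = 0.79504 bits

H(Y|X) = H(X,Y) - H(X) = 2.17625 - 0.79504 = 1.3812 bits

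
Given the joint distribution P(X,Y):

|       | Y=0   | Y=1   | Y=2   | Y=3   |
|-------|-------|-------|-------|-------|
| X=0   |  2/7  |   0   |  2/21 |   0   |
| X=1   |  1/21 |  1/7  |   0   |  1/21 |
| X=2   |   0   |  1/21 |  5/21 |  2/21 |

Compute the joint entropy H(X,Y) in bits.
2.6840 bits

H(X,Y) = -Σ_{x,y} P(x,y) log₂ P(x,y). Per-cell terms -P(x,y)·log₂P(x,y):
  X=0: 0.51639, 0.00000, 0.32308, 0.00000
  X=1: 0.20916, 0.40105, 0.00000, 0.20916
  X=2: 0.00000, 0.20916, 0.49295, 0.32308
  (cells with P = 0 contribute 0)
Sum of the 12 terms: H(X,Y) = 2.6840 bits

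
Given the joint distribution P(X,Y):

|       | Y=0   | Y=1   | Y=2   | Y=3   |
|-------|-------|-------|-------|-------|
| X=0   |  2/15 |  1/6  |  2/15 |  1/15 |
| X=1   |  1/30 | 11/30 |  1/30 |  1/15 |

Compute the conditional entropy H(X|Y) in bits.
0.8519 bits

H(X|Y) = H(X,Y) - H(Y)

H(X,Y) = -Σ_{x,y} P(x,y) log₂ P(x,y). Per-cell terms -P(x,y)·log₂P(x,y):
  X=0: 0.38759, 0.43083, 0.38759, 0.26046
  X=1: 0.16356, 0.53073, 0.16356, 0.26046
Sum of the 8 terms: H(X,Y) = 2.5848 bits

Marginal of Y (column sums):
  P(Y=0) = 2/15 + 1/30 = 1/6
  P(Y=1) = 1/6 + 11/30 = 8/15
  P(Y=2) = 2/15 + 1/30 = 1/6
  P(Y=3) = 1/15 + 1/15 = 2/15
H(Y) = -[(1/6)·log₂(1/6) + (8/15)·log₂(8/15) + (1/6)·log₂(1/6) + (2/15)·log₂(2/15)]
  = 0.43083 + 0.48367 + 0.43083 + 0.38759 = 1.7329 bits

H(X|Y) = H(X,Y) - H(Y) = 2.5848 - 1.7329 = 0.8519 bits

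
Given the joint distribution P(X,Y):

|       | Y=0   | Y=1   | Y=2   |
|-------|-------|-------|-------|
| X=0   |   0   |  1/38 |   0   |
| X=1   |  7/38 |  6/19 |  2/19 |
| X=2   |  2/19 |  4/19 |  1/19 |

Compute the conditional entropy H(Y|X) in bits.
1.3862 bits

H(Y|X) = H(X,Y) - H(X)

H(X,Y) = -Σ_{x,y} P(x,y) log₂ P(x,y). Per-cell terms -P(x,y)·log₂P(x,y):
  X=0: 0.000000, 0.138103, 0.000000
  X=1: 0.449579, 0.525147, 0.341887
  X=2: 0.341887, 0.473248, 0.223575
  (cells with P = 0 contribute 0)
Sum of the 9 terms: H(X,Y) = 2.49343 bits

Marginal of X (row sums):
  P(X=0) = 0 + 1/38 + 0 = 1/38
  P(X=1) = 7/38 + 6/19 + 2/19 = 23/38
  P(X=2) = 2/19 + 4/19 + 1/19 = 7/19
H(X) = -[(1/38)·log₂(1/38) + (23/38)·log₂(23/38) + (7/19)·log₂(7/19)]
  = 0.138103 + 0.438432 + 0.530737 = 1.10727 bits

H(Y|X) = H(X,Y) - H(X) = 2.49343 - 1.10727 = 1.3862 bits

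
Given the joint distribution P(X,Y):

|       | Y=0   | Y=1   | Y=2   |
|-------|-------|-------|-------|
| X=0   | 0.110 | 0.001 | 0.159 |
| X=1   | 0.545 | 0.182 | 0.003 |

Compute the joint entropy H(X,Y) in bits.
1.7318 bits

H(X,Y) = -Σ_{x,y} P(x,y) log₂ P(x,y). Per-cell terms -P(x,y)·log₂P(x,y):
  X=0: 0.3503, 0.0100, 0.4218
  X=1: 0.4772, 0.4474, 0.0251
Sum of the 6 terms: H(X,Y) = 1.7318 bits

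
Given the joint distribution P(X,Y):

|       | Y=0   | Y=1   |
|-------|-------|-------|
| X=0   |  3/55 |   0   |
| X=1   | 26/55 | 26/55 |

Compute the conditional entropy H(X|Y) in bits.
0.2530 bits

H(X|Y) = H(X,Y) - H(Y)

H(X,Y) = -Σ_{x,y} P(x,y) log₂ P(x,y). Per-cell terms -P(x,y)·log₂P(x,y):
  X=0: 0.2289, 0.0000
  X=1: 0.5110, 0.5110
  (cells with P = 0 contribute 0)
Sum of the 4 terms: H(X,Y) = 1.2509 bits

Marginal of Y (column sums):
  P(Y=0) = 3/55 + 26/55 = 29/55
  P(Y=1) = 0 + 26/55 = 26/55
H(Y) = -[(29/55)·log₂(29/55) + (26/55)·log₂(26/55)]
  = 0.4869 + 0.5110 = 0.9979 bits

H(X|Y) = H(X,Y) - H(Y) = 1.2509 - 0.9979 = 0.2530 bits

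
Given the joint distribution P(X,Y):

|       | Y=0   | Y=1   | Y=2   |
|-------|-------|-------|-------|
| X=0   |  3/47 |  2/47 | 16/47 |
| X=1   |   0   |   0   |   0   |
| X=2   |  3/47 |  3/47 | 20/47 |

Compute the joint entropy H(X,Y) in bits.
2.0077 bits

H(X,Y) = -Σ_{x,y} P(x,y) log₂ P(x,y). Per-cell terms -P(x,y)·log₂P(x,y):
  X=0: 0.2534, 0.1938, 0.5292
  X=1: 0.0000, 0.0000, 0.0000
  X=2: 0.2534, 0.2534, 0.5245
  (cells with P = 0 contribute 0)
Sum of the 9 terms: H(X,Y) = 2.0077 bits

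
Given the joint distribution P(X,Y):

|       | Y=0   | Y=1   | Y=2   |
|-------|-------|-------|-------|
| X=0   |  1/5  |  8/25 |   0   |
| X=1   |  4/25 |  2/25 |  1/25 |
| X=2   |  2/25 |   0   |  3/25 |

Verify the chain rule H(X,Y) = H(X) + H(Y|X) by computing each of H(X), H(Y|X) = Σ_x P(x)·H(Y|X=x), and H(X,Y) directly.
H(X) = 1.4692 bits, H(Y|X) = 1.0801 bits, H(X,Y) = 2.5493 bits

Marginal of X (row sums):
  P(X=0) = 1/5 + 8/25 + 0 = 13/25
  P(X=1) = 4/25 + 2/25 + 1/25 = 7/25
  P(X=2) = 2/25 + 0 + 3/25 = 1/5
H(X) = -[(13/25)·log₂(13/25) + (7/25)·log₂(7/25) + (1/5)·log₂(1/5)]
  = 0.4906 + 0.5142 + 0.4644 = 1.4692 bits

H(Y|X) = Σ_x P(x)·H(Y|X=x):
  X=0: P(X=0) = 13/25, P(Y|X=0) = (5/13, 8/13, 0) → H(Y|X=0) = 0.9612
  X=1: P(X=1) = 7/25, P(Y|X=1) = (4/7, 2/7, 1/7) → H(Y|X=1) = 1.3788
  X=2: P(X=2) = 1/5, P(Y|X=2) = (2/5, 0, 3/5) → H(Y|X=2) = 0.9710
H(Y|X) = (13/25)·0.9612 + (7/25)·1.3788 + (1/5)·0.9710 = 1.0801 bits

H(X,Y) = -Σ_{x,y} P(x,y) log₂ P(x,y). Per-cell terms -P(x,y)·log₂P(x,y):
  X=0: 0.4644, 0.5260, 0.0000
  X=1: 0.4230, 0.2915, 0.1858
  X=2: 0.2915, 0.0000, 0.3671
  (cells with P = 0 contribute 0)
Sum of the 9 terms: H(X,Y) = 2.5493 bits

Chain rule check:
  H(X) + H(Y|X) = 1.4692 + 1.0801 = 2.5493 bits
  H(X,Y) = 2.5493 bits
✓ Chain rule verified.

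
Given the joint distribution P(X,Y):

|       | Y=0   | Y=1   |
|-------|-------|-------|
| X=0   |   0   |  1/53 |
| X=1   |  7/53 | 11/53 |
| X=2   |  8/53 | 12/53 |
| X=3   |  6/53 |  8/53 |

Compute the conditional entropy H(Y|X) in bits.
0.9541 bits

H(Y|X) = H(X,Y) - H(X)

H(X,Y) = -Σ_{x,y} P(x,y) log₂ P(x,y). Per-cell terms -P(x,y)·log₂P(x,y):
  X=0: 0.0000, 0.1081
  X=1: 0.3857, 0.4708
  X=2: 0.4118, 0.4852
  X=3: 0.3558, 0.4118
  (cells with P = 0 contribute 0)
Sum of the 8 terms: H(X,Y) = 2.6292 bits

Marginal of X (row sums):
  P(X=0) = 0 + 1/53 = 1/53
  P(X=1) = 7/53 + 11/53 = 18/53
  P(X=2) = 8/53 + 12/53 = 20/53
  P(X=3) = 6/53 + 8/53 = 14/53
H(X) = -[(1/53)·log₂(1/53) + (18/53)·log₂(18/53) + (20/53)·log₂(20/53) + (14/53)·log₂(14/53)]
  = 0.1081 + 0.5291 + 0.5306 + 0.5073 = 1.6751 bits

H(Y|X) = H(X,Y) - H(X) = 2.6292 - 1.6751 = 0.9541 bits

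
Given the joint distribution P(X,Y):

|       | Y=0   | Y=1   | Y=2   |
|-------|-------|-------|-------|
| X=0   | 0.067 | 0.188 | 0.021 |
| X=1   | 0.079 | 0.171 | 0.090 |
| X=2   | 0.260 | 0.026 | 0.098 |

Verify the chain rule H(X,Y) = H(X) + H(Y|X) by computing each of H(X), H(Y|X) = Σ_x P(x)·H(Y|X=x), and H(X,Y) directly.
H(X) = 1.5720 bits, H(Y|X) = 1.2679 bits, H(X,Y) = 2.8399 bits

Marginal of X (row sums):
  P(X=0) = 0.067 + 0.188 + 0.021 = 0.276
  P(X=1) = 0.079 + 0.171 + 0.090 = 0.340
  P(X=2) = 0.260 + 0.026 + 0.098 = 0.384
H(X) = -[0.276·log₂(0.276) + 0.340·log₂(0.340) + 0.384·log₂(0.384)]
  = 0.5126 + 0.5292 + 0.5302 = 1.5720 bits

H(Y|X) = Σ_x P(x)·H(Y|X=x):
  X=0: P(X=0) = 0.276, P(Y|X=0) = (67/276, 47/69, 7/92) → H(Y|X=0) = 1.1559
  X=1: P(X=1) = 0.340, P(Y|X=1) = (79/340, 171/340, 9/34) → H(Y|X=1) = 1.4955
  X=2: P(X=2) = 0.384, P(Y|X=2) = (65/96, 13/192, 49/192) → H(Y|X=2) = 1.1468
H(Y|X) = 0.276·1.1559 + 0.340·1.4955 + 0.384·1.1468 = 1.2679 bits

H(X,Y) = -Σ_{x,y} P(x,y) log₂ P(x,y). Per-cell terms -P(x,y)·log₂P(x,y):
  X=0: 0.2613, 0.4533, 0.1170
  X=1: 0.2893, 0.4357, 0.3127
  X=2: 0.5053, 0.1369, 0.3284
Sum of the 9 terms: H(X,Y) = 2.8399 bits

Chain rule check:
  H(X) + H(Y|X) = 1.5720 + 1.2679 = 2.8399 bits
  H(X,Y) = 2.8399 bits
✓ Chain rule verified.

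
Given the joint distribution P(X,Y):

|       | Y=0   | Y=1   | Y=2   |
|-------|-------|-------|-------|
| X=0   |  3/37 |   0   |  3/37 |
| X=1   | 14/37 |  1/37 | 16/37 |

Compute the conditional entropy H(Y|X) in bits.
1.1426 bits

H(Y|X) = H(X,Y) - H(X)

H(X,Y) = -Σ_{x,y} P(x,y) log₂ P(x,y). Per-cell terms -P(x,y)·log₂P(x,y):
  X=0: 0.2939, 0.0000, 0.2939
  X=1: 0.5305, 0.1408, 0.5230
  (cells with P = 0 contribute 0)
Sum of the 6 terms: H(X,Y) = 1.7821 bits

Marginal of X (row sums):
  P(X=0) = 3/37 + 0 + 3/37 = 6/37
  P(X=1) = 14/37 + 1/37 + 16/37 = 31/37
H(X) = -[(6/37)·log₂(6/37) + (31/37)·log₂(31/37)]
  = 0.4256 + 0.2139 = 0.6395 bits

H(Y|X) = H(X,Y) - H(X) = 1.7821 - 0.6395 = 1.1426 bits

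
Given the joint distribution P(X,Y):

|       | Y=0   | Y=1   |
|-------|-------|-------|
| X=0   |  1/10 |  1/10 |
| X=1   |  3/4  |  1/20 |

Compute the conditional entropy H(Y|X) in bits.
0.4698 bits

H(Y|X) = H(X,Y) - H(X)

H(X,Y) = -Σ_{x,y} P(x,y) log₂ P(x,y). Per-cell terms -P(x,y)·log₂P(x,y):
  X=0: 0.33219, 0.33219
  X=1: 0.31128, 0.21610
Sum of the 4 terms: H(X,Y) = 1.19176 bits

Marginal of X (row sums):
  P(X=0) = 1/10 + 1/10 = 1/5
  P(X=1) = 3/4 + 1/20 = 4/5
H(X) = -[(1/5)·log₂(1/5) + (4/5)·log₂(4/5)]
  = 0.46439 + 0.25754 = 0.72193 bits

H(Y|X) = H(X,Y) - H(X) = 1.19176 - 0.72193 = 0.4698 bits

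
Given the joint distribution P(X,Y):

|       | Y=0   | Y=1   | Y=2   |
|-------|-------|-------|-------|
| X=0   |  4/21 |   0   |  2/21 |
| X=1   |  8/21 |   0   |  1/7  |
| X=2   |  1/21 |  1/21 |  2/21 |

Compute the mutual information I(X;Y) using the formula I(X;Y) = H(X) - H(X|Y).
0.1749 bits

I(X;Y) = H(X) - H(X|Y)

Marginal of X (row sums):
  P(X=0) = 4/21 + 0 + 2/21 = 2/7
  P(X=1) = 8/21 + 0 + 1/7 = 11/21
  P(X=2) = 1/21 + 1/21 + 2/21 = 4/21
H(X) = -[(2/7)·log₂(2/7) + (11/21)·log₂(11/21) + (4/21)·log₂(4/21)]
  = 0.51639 + 0.48865 + 0.45568 = 1.4607 bits

Marginal of Y (column sums):
  P(Y=0) = 4/21 + 8/21 + 1/21 = 13/21
  P(Y=1) = 0 + 0 + 1/21 = 1/21
  P(Y=2) = 2/21 + 1/7 + 2/21 = 1/3
H(X|Y) = Σ_y P(y)·H(X|Y=y):
  Y=0: P(Y=0) = 13/21, P(X|Y=0) = (4/13, 8/13, 1/13) → H(X|Y=0) = 1.23890
  Y=1: P(Y=1) = 1/21, P(X|Y=1) = (0, 0, 1) → H(X|Y=1) = 0.00000
  Y=2: P(Y=2) = 1/3, P(X|Y=2) = (2/7, 3/7, 2/7) → H(X|Y=2) = 1.55666
H(X|Y) = (13/21)·1.23890 + (1/21)·0.00000 + (1/3)·1.55666 = 1.2858 bits

I(X;Y) = H(X) - H(X|Y) = 1.4607 - 1.2858 = 0.1749 bits

Cross-check via I(X;Y) = H(X) + H(Y) - H(X,Y): computing H(Y) from the column sums and H(X,Y) from the 9 cells in the same way gives H(Y) = 1.1658 bits and H(X,Y) = 2.4516 bits, so
I(X;Y) = 1.4607 + 1.1658 - 2.4516 = 0.1749 bits ✓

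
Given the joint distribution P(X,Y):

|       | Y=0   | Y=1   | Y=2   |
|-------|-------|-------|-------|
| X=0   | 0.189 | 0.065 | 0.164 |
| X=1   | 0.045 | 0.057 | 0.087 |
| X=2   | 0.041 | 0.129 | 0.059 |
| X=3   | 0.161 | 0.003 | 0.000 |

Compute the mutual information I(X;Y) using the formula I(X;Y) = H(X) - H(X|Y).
0.3011 bits

I(X;Y) = H(X) - H(X|Y)

Marginal of X (row sums):
  P(X=0) = 0.189 + 0.065 + 0.164 = 0.418
  P(X=1) = 0.045 + 0.057 + 0.087 = 0.189
  P(X=2) = 0.041 + 0.129 + 0.059 = 0.229
  P(X=3) = 0.161 + 0.003 + 0.000 = 0.164
H(X) = -[0.418·log₂(0.418) + 0.189·log₂(0.189) + 0.229·log₂(0.229) + 0.164·log₂(0.164)]
  = 0.526022 + 0.454269 + 0.486987 + 0.427750 = 1.89503 bits

Marginal of Y (column sums):
  P(Y=0) = 0.189 + 0.045 + 0.041 + 0.161 = 0.436
  P(Y=1) = 0.065 + 0.057 + 0.129 + 0.003 = 0.254
  P(Y=2) = 0.164 + 0.087 + 0.059 + 0.000 = 0.310
H(X|Y) = Σ_y P(y)·H(X|Y=y):
  Y=0: P(Y=0) = 0.436, P(X|Y=0) = (189/436, 45/436, 41/436, 161/436) → H(X|Y=0) = 1.712371
  Y=1: P(Y=1) = 0.254, P(X|Y=1) = (65/254, 57/254, 129/254, 3/254) → H(X|Y=1) = 1.559032
  Y=2: P(Y=2) = 0.310, P(X|Y=2) = (82/155, 87/310, 59/310, 0) → H(X|Y=2) = 1.455961
H(X|Y) = 0.436·1.712371 + 0.254·1.559032 + 0.310·1.455961 = 1.59394 bits

I(X;Y) = H(X) - H(X|Y) = 1.89503 - 1.59394 = 0.3011 bits

Cross-check via I(X;Y) = H(X) + H(Y) - H(X,Y): computing H(Y) from the column sums and H(X,Y) from the 12 cells in the same way gives H(Y) = 1.54813 bits and H(X,Y) = 3.14207 bits, so
I(X;Y) = 1.89503 + 1.54813 - 3.14207 = 0.3011 bits ✓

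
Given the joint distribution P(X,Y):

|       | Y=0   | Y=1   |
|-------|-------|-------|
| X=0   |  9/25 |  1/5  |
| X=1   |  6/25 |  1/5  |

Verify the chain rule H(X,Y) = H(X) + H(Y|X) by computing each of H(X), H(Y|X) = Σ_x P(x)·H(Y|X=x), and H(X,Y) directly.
H(X) = 0.9896 bits, H(Y|X) = 0.9639 bits, H(X,Y) = 1.9535 bits

Marginal of X (row sums):
  P(X=0) = 9/25 + 1/5 = 14/25
  P(X=1) = 6/25 + 1/5 = 11/25
H(X) = -[(14/25)·log₂(14/25) + (11/25)·log₂(11/25)]
  = 0.46844 + 0.52115 = 0.9896 bits

H(Y|X) = Σ_x P(x)·H(Y|X=x):
  X=0: P(X=0) = 14/25, P(Y|X=0) = (9/14, 5/14) → H(Y|X=0) = 0.94029
  X=1: P(X=1) = 11/25, P(Y|X=1) = (6/11, 5/11) → H(Y|X=1) = 0.99403
H(Y|X) = (14/25)·0.94029 + (11/25)·0.99403 = 0.9639 bits

H(X,Y) = -Σ_{x,y} P(x,y) log₂ P(x,y). Per-cell terms -P(x,y)·log₂P(x,y):
  X=0: 0.53062, 0.46439
  X=1: 0.49413, 0.46439
Sum of the 4 terms: H(X,Y) = 1.9535 bits

Chain rule check:
  H(X) + H(Y|X) = 0.9896 + 0.9639 = 1.9535 bits
  H(X,Y) = 1.9535 bits
✓ Chain rule verified.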